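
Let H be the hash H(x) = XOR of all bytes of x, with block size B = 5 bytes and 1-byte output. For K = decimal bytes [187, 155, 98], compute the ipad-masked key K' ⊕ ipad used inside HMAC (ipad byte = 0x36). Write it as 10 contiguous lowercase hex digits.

Key decimal bytes [187, 155, 98] = bb 9b 62 is 3 bytes ≤ B = 5; zero-pad to 5 bytes: K' = bb 9b 62 00 00.
XOR each byte with 0x36: bb⊕36=8d, 9b⊕36=ad, 62⊕36=54, 00⊕36=36, 00⊕36=36.

8dad543636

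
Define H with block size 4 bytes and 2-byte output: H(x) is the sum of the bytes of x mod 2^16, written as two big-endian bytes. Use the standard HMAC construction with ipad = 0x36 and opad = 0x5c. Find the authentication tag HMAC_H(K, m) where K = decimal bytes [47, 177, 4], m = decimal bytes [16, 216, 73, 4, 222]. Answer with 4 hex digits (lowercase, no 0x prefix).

0232

Key decimal bytes [47, 177, 4] = 2f b1 04 is 3 bytes ≤ B = 4; zero-pad to 4 bytes: K' = 2f b1 04 00.
K' ⊕ ipad = 19 87 32 36.  K' ⊕ opad = 73 ed 58 5c.
Inner input = (K'⊕ipad) ∥ m = 19 87 32 36 ∥ 10 d8 49 04 de.
Inner hash: sum = 25+135+50+54+16+216+73+4+222 = 795 → 03 1b.
Outer input = (K'⊕opad) ∥ inner = 73 ed 58 5c ∥ 03 1b.
Outer hash (tag): sum = 115+237+88+92+3+27 = 562 → 02 32.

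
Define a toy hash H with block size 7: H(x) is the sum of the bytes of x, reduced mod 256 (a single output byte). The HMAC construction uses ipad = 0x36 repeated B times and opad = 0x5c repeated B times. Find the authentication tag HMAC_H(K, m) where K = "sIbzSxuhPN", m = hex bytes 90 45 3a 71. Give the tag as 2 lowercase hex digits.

Key "sIbzSxuhPN" = 73 49 62 7a 53 78 75 68 50 4e is 10 bytes > B = 7, so hash it first: H(key) = de, then zero-pad to 7 bytes: K' = de 00 00 00 00 00 00.
K' ⊕ ipad = e8 36 36 36 36 36 36.  K' ⊕ opad = 82 5c 5c 5c 5c 5c 5c.
Inner input = (K'⊕ipad) ∥ m = e8 36 36 36 36 36 36 ∥ 90 45 3a 71.
Inner hash: sum = 232+54+54+54+54+54+54+144+69+58+113 = 940; mod 256 = 172 → ac.
Outer input = (K'⊕opad) ∥ inner = 82 5c 5c 5c 5c 5c 5c ∥ ac.
Outer hash (tag): sum = 130+92+92+92+92+92+92+172 = 854; mod 256 = 86 → 56.

56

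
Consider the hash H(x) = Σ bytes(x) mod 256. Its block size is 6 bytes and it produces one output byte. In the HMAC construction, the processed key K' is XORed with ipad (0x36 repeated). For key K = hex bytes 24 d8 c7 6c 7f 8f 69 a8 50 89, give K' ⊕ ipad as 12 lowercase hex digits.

113636363636

Key hex bytes 24 d8 c7 6c 7f 8f 69 a8 50 89 is 10 bytes > B = 6, so hash it first: H(key) = 27, then zero-pad to 6 bytes: K' = 27 00 00 00 00 00.
XOR each byte with 0x36: 27⊕36=11, 00⊕36=36, 00⊕36=36, 00⊕36=36, 00⊕36=36, 00⊕36=36.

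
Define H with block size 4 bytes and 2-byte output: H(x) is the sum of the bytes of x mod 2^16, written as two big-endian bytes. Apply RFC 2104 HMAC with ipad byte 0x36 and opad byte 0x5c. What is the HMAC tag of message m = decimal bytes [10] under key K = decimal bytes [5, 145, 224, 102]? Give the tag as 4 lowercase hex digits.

Key decimal bytes [5, 145, 224, 102] = 05 91 e0 66 is exactly B = 4 bytes: K' = 05 91 e0 66.
K' ⊕ ipad = 33 a7 d6 50.  K' ⊕ opad = 59 cd bc 3a.
Inner input = (K'⊕ipad) ∥ m = 33 a7 d6 50 ∥ 0a.
Inner hash: sum = 51+167+214+80+10 = 522 → 02 0a.
Outer input = (K'⊕opad) ∥ inner = 59 cd bc 3a ∥ 02 0a.
Outer hash (tag): sum = 89+205+188+58+2+10 = 552 → 02 28.

0228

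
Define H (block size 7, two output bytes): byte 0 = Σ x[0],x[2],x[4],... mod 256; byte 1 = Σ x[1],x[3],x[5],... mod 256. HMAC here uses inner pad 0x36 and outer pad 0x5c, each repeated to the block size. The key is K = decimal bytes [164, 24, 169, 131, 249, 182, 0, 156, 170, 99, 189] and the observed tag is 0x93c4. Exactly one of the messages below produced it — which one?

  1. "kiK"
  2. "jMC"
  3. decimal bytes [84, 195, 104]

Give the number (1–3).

Key decimal bytes [164, 24, 169, 131, 249, 182, 0, 156, 170, 99, 189] = a4 18 a9 83 f9 b6 00 9c aa 63 bd is 11 bytes > B = 7, so hash it first: H(key) = ad 50, then zero-pad to 7 bytes: K' = ad 50 00 00 00 00 00.
K' ⊕ ipad = 9b 66 36 36 36 36 36; K' ⊕ opad = f1 0c 5c 5c 5c 5c 5c.
m1: inner = H(9b 66 36 36 36 36 36 6b 69 4b) = a6 88; tag = H(f1 0c 5c 5c 5c 5c 5c a6 88) = 8d6a
m2: inner = H(9b 66 36 36 36 36 36 6a 4d 43) = 8a 7f; tag = H(f1 0c 5c 5c 5c 5c 5c 8a 7f) = 844e
m3: inner = H(9b 66 36 36 36 36 36 54 c3 68) = 00 8e; tag = H(f1 0c 5c 5c 5c 5c 5c 00 8e) = 93c4 ← matches

3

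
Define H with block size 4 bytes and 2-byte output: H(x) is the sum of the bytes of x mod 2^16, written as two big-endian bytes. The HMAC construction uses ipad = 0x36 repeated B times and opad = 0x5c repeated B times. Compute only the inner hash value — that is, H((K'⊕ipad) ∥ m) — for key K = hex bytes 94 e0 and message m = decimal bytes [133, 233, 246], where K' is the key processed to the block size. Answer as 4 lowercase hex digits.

Key hex bytes 94 e0 is 2 bytes ≤ B = 4; zero-pad to 4 bytes: K' = 94 e0 00 00.
K' ⊕ ipad = a2 d6 36 36.
Inner input = a2 d6 36 36 ∥ 85 e9 f6.
Inner hash: sum = 162+214+54+54+133+233+246 = 1096 → 04 48.

0448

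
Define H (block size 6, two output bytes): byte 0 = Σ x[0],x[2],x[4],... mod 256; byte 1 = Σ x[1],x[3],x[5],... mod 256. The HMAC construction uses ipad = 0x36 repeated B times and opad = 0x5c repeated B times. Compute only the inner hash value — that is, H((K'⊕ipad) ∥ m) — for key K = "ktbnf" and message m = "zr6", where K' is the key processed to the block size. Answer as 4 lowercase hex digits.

b142

Key "ktbnf" = 6b 74 62 6e 66 is 5 bytes ≤ B = 6; zero-pad to 6 bytes: K' = 6b 74 62 6e 66 00.
K' ⊕ ipad = 5d 42 54 58 50 36.
Inner input = 5d 42 54 58 50 36 ∥ 7a 72 36.
Inner hash: even-index sum = 433 mod 256 = 177; odd-index sum = 322 mod 256 = 66 → b1 42.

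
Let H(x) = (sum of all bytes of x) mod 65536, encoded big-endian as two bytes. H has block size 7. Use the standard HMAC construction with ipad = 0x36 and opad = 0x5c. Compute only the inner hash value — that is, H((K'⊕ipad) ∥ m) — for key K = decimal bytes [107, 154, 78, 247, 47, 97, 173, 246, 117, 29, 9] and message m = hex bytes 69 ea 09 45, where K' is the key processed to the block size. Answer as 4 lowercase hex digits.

0310

Key decimal bytes [107, 154, 78, 247, 47, 97, 173, 246, 117, 29, 9] = 6b 9a 4e f7 2f 61 ad f6 75 1d 09 is 11 bytes > B = 7, so hash it first: H(key) = 05 18, then zero-pad to 7 bytes: K' = 05 18 00 00 00 00 00.
K' ⊕ ipad = 33 2e 36 36 36 36 36.
Inner input = 33 2e 36 36 36 36 36 ∥ 69 ea 09 45.
Inner hash: sum = 51+46+54+54+54+54+54+105+234+9+69 = 784 → 03 10.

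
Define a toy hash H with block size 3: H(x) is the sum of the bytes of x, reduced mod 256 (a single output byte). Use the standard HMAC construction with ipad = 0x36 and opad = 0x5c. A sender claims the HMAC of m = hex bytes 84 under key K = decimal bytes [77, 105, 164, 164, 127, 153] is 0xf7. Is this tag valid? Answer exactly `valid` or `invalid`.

invalid

Key decimal bytes [77, 105, 164, 164, 127, 153] = 4d 69 a4 a4 7f 99 is 6 bytes > B = 3, so hash it first: H(key) = 16, then zero-pad to 3 bytes: K' = 16 00 00.
K' ⊕ ipad = 20 36 36; K' ⊕ opad = 4a 5c 5c.
Inner hash: sum = 32+54+54+132 = 272; mod 256 = 16 → 10.
Outer hash (recomputed tag): sum = 74+92+92+16 = 274; mod 256 = 18 → 12.
Recomputed tag = 12; claimed = f7 → mismatch.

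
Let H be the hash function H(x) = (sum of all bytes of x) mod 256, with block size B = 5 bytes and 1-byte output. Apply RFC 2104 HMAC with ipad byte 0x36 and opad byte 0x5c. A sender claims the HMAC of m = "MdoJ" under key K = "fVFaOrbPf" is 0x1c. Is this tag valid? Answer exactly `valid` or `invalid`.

valid

Key "fVFaOrbPf" = 66 56 46 61 4f 72 62 50 66 is 9 bytes > B = 5, so hash it first: H(key) = 3c, then zero-pad to 5 bytes: K' = 3c 00 00 00 00.
K' ⊕ ipad = 0a 36 36 36 36; K' ⊕ opad = 60 5c 5c 5c 5c.
Inner hash: sum = 10+54+54+54+54+77+100+111+74 = 588; mod 256 = 76 → 4c.
Outer hash (recomputed tag): sum = 96+92+92+92+92+76 = 540; mod 256 = 28 → 1c.
Recomputed tag = 1c; claimed = 1c → match.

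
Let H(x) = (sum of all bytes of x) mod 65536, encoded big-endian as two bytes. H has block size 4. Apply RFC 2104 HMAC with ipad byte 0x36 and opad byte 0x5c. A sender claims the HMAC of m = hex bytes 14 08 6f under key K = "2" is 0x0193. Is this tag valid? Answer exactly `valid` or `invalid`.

invalid

Key "2" = 32 is 1 byte ≤ B = 4; zero-pad to 4 bytes: K' = 32 00 00 00.
K' ⊕ ipad = 04 36 36 36; K' ⊕ opad = 6e 5c 5c 5c.
Inner hash: sum = 4+54+54+54+20+8+111 = 305 → 01 31.
Outer hash (recomputed tag): sum = 110+92+92+92+1+49 = 436 → 01 b4.
Recomputed tag = 01b4; claimed = 0193 → mismatch.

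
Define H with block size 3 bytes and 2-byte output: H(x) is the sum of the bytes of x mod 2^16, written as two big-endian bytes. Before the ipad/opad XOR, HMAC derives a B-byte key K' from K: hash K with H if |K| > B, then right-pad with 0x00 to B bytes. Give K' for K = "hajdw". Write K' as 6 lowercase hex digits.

020e00

|K| = 5 > B = 3, so first hash the key.
H(K): sum = 104+97+106+100+119 = 526 → 02 0e.
Zero-pad H(K) = 02 0e to 3 bytes: K' = 02 0e 00.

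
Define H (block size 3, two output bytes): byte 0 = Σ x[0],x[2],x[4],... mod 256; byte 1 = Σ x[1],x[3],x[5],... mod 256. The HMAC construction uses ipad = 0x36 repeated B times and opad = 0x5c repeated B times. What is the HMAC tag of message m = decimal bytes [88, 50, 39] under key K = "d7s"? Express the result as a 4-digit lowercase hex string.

e734

Key "d7s" = 64 37 73 is exactly B = 3 bytes: K' = 64 37 73.
K' ⊕ ipad = 52 01 45.  K' ⊕ opad = 38 6b 2f.
Inner input = (K'⊕ipad) ∥ m = 52 01 45 ∥ 58 32 27.
Inner hash: even-index sum = 201 mod 256 = 201; odd-index sum = 128 mod 256 = 128 → c9 80.
Outer input = (K'⊕opad) ∥ inner = 38 6b 2f ∥ c9 80.
Outer hash (tag): even-index sum = 231 mod 256 = 231; odd-index sum = 308 mod 256 = 52 → e7 34.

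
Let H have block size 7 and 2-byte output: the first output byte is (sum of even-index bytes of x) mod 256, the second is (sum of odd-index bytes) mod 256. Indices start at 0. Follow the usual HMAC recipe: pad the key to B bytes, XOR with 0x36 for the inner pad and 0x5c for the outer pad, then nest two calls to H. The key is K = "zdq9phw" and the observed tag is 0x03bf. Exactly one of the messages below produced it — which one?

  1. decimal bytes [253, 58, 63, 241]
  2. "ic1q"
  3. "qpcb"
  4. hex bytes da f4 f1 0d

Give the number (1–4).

2

Key "zdq9phw" = 7a 64 71 39 70 68 77 is exactly B = 7 bytes: K' = 7a 64 71 39 70 68 77.
K' ⊕ ipad = 4c 52 47 0f 46 5e 41; K' ⊕ opad = 26 38 2d 65 2c 34 2b.
m1: inner = H(4c 52 47 0f 46 5e 41 fd 3a 3f f1) = 45 fb; tag = H(26 38 2d 65 2c 34 2b 45 fb) = a516
m2: inner = H(4c 52 47 0f 46 5e 41 69 63 31 71) = ee 59; tag = H(26 38 2d 65 2c 34 2b ee 59) = 03bf ← matches
m3: inner = H(4c 52 47 0f 46 5e 41 71 70 63 62) = ec 93; tag = H(26 38 2d 65 2c 34 2b ec 93) = 3dbd
m4: inner = H(4c 52 47 0f 46 5e 41 da f4 f1 0d) = 1b 8a; tag = H(26 38 2d 65 2c 34 2b 1b 8a) = 34ec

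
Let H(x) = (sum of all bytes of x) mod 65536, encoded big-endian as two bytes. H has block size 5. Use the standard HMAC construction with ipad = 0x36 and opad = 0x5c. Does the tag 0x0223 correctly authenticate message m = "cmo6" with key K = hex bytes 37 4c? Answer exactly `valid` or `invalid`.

Key hex bytes 37 4c is 2 bytes ≤ B = 5; zero-pad to 5 bytes: K' = 37 4c 00 00 00.
K' ⊕ ipad = 01 7a 36 36 36; K' ⊕ opad = 6b 10 5c 5c 5c.
Inner hash: sum = 1+122+54+54+54+99+109+111+54 = 658 → 02 92.
Outer hash (recomputed tag): sum = 107+16+92+92+92+2+146 = 547 → 02 23.
Recomputed tag = 0223; claimed = 0223 → match.

valid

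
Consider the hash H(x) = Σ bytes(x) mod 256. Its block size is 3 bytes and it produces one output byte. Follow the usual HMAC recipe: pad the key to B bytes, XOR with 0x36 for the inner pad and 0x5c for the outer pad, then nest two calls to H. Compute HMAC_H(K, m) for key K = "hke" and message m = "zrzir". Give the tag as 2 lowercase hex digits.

f3

Key "hke" = 68 6b 65 is exactly B = 3 bytes: K' = 68 6b 65.
K' ⊕ ipad = 5e 5d 53.  K' ⊕ opad = 34 37 39.
Inner input = (K'⊕ipad) ∥ m = 5e 5d 53 ∥ 7a 72 7a 69 72.
Inner hash: sum = 94+93+83+122+114+122+105+114 = 847; mod 256 = 79 → 4f.
Outer input = (K'⊕opad) ∥ inner = 34 37 39 ∥ 4f.
Outer hash (tag): sum = 52+55+57+79 = 243 → f3.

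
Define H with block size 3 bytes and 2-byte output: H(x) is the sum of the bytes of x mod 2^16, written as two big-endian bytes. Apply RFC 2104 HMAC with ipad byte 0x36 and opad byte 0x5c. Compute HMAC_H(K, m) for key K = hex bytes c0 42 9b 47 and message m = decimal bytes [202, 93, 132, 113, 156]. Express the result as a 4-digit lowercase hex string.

026b

Key hex bytes c0 42 9b 47 is 4 bytes > B = 3, so hash it first: H(key) = 01 e4, then zero-pad to 3 bytes: K' = 01 e4 00.
K' ⊕ ipad = 37 d2 36.  K' ⊕ opad = 5d b8 5c.
Inner input = (K'⊕ipad) ∥ m = 37 d2 36 ∥ ca 5d 84 71 9c.
Inner hash: sum = 55+210+54+202+93+132+113+156 = 1015 → 03 f7.
Outer input = (K'⊕opad) ∥ inner = 5d b8 5c ∥ 03 f7.
Outer hash (tag): sum = 93+184+92+3+247 = 619 → 02 6b.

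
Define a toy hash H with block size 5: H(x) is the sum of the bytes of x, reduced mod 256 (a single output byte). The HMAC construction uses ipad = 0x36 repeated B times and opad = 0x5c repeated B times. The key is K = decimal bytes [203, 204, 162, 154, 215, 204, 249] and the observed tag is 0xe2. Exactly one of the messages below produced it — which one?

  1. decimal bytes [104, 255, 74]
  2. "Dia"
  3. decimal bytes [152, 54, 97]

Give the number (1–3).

Key decimal bytes [203, 204, 162, 154, 215, 204, 249] = cb cc a2 9a d7 cc f9 is 7 bytes > B = 5, so hash it first: H(key) = 6f, then zero-pad to 5 bytes: K' = 6f 00 00 00 00.
K' ⊕ ipad = 59 36 36 36 36; K' ⊕ opad = 33 5c 5c 5c 5c.
m1: inner = H(59 36 36 36 36 68 ff 4a) = e2; tag = H(33 5c 5c 5c 5c e2) = 85
m2: inner = H(59 36 36 36 36 44 69 61) = 3f; tag = H(33 5c 5c 5c 5c 3f) = e2 ← matches
m3: inner = H(59 36 36 36 36 98 36 61) = 60; tag = H(33 5c 5c 5c 5c 60) = 03

2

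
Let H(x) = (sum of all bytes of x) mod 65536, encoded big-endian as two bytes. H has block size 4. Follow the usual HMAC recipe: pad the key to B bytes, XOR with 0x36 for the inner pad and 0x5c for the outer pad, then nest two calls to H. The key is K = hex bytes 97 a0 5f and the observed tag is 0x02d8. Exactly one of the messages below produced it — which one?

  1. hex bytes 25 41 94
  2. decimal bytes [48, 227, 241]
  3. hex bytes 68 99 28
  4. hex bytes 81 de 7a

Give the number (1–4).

4

Key hex bytes 97 a0 5f is 3 bytes ≤ B = 4; zero-pad to 4 bytes: K' = 97 a0 5f 00.
K' ⊕ ipad = a1 96 69 36; K' ⊕ opad = cb fc 03 5c.
m1: inner = H(a1 96 69 36 25 41 94) = 02 d0; tag = H(cb fc 03 5c 02 d0) = 02f8
m2: inner = H(a1 96 69 36 30 e3 f1) = 03 da; tag = H(cb fc 03 5c 03 da) = 0303
m3: inner = H(a1 96 69 36 68 99 28) = 02 ff; tag = H(cb fc 03 5c 02 ff) = 0327
m4: inner = H(a1 96 69 36 81 de 7a) = 03 af; tag = H(cb fc 03 5c 03 af) = 02d8 ← matches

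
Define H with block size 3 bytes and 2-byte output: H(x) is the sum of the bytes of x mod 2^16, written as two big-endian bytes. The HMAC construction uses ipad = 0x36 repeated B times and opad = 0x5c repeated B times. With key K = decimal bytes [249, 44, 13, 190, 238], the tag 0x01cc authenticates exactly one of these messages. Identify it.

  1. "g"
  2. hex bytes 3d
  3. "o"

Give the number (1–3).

2

Key decimal bytes [249, 44, 13, 190, 238] = f9 2c 0d be ee is 5 bytes > B = 3, so hash it first: H(key) = 02 de, then zero-pad to 3 bytes: K' = 02 de 00.
K' ⊕ ipad = 34 e8 36; K' ⊕ opad = 5e 82 5c.
m1: inner = H(34 e8 36 67) = 01 b9; tag = H(5e 82 5c 01 b9) = 01f6
m2: inner = H(34 e8 36 3d) = 01 8f; tag = H(5e 82 5c 01 8f) = 01cc ← matches
m3: inner = H(34 e8 36 6f) = 01 c1; tag = H(5e 82 5c 01 c1) = 01fe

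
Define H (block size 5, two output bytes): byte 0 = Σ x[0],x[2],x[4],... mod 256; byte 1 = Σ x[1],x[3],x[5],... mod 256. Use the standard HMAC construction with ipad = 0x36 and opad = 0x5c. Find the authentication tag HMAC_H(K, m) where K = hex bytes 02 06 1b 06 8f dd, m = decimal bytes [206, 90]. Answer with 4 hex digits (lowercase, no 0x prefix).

8b71

Key hex bytes 02 06 1b 06 8f dd is 6 bytes > B = 5, so hash it first: H(key) = ac e9, then zero-pad to 5 bytes: K' = ac e9 00 00 00.
K' ⊕ ipad = 9a df 36 36 36.  K' ⊕ opad = f0 b5 5c 5c 5c.
Inner input = (K'⊕ipad) ∥ m = 9a df 36 36 36 ∥ ce 5a.
Inner hash: even-index sum = 352 mod 256 = 96; odd-index sum = 483 mod 256 = 227 → 60 e3.
Outer input = (K'⊕opad) ∥ inner = f0 b5 5c 5c 5c ∥ 60 e3.
Outer hash (tag): even-index sum = 651 mod 256 = 139; odd-index sum = 369 mod 256 = 113 → 8b 71.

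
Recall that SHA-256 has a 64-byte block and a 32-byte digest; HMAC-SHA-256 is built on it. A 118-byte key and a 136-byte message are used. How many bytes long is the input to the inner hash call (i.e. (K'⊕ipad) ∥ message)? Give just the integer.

Key is 118 > 64 bytes, so it is hashed to 32 bytes then zero-padded to 64: |K'| = 64.
Inner input = (K'⊕ipad) ∥ m → 64 + 136 = 200 bytes.

200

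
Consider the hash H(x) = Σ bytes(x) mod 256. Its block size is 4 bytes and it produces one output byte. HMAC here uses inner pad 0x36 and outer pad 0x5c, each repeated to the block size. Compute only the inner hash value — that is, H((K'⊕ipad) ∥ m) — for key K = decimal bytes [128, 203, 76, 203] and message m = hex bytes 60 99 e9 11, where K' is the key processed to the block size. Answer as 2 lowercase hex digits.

Key decimal bytes [128, 203, 76, 203] = 80 cb 4c cb is exactly B = 4 bytes: K' = 80 cb 4c cb.
K' ⊕ ipad = b6 fd 7a fd.
Inner input = b6 fd 7a fd ∥ 60 99 e9 11.
Inner hash: sum = 182+253+122+253+96+153+233+17 = 1309; mod 256 = 29 → 1d.

1d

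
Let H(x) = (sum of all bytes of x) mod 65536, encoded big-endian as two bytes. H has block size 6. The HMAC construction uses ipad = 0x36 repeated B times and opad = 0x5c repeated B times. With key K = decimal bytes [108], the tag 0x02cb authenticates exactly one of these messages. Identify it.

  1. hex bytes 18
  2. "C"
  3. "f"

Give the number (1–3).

3

Key decimal bytes [108] = 6c is 1 byte ≤ B = 6; zero-pad to 6 bytes: K' = 6c 00 00 00 00 00.
K' ⊕ ipad = 5a 36 36 36 36 36; K' ⊕ opad = 30 5c 5c 5c 5c 5c.
m1: inner = H(5a 36 36 36 36 36 18) = 01 80; tag = H(30 5c 5c 5c 5c 5c 01 80) = 027d
m2: inner = H(5a 36 36 36 36 36 43) = 01 ab; tag = H(30 5c 5c 5c 5c 5c 01 ab) = 02a8
m3: inner = H(5a 36 36 36 36 36 66) = 01 ce; tag = H(30 5c 5c 5c 5c 5c 01 ce) = 02cb ← matches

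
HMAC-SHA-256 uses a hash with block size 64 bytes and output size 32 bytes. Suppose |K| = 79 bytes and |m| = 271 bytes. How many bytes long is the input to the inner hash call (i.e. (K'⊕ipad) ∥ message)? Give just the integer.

335

Key is 79 > 64 bytes, so it is hashed to 32 bytes then zero-padded to 64: |K'| = 64.
Inner input = (K'⊕ipad) ∥ m → 64 + 271 = 335 bytes.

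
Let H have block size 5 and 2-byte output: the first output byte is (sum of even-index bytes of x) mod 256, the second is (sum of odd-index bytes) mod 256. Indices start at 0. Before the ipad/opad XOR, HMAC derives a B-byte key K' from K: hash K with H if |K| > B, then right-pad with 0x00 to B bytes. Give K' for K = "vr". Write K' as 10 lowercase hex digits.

Key "vr" = 76 72 is 2 bytes ≤ B = 5; zero-pad to 5 bytes: K' = 76 72 00 00 00.

7672000000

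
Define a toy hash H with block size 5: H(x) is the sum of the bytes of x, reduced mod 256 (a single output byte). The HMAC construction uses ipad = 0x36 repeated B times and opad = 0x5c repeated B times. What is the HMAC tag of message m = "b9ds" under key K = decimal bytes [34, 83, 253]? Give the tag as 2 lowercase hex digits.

Key decimal bytes [34, 83, 253] = 22 53 fd is 3 bytes ≤ B = 5; zero-pad to 5 bytes: K' = 22 53 fd 00 00.
K' ⊕ ipad = 14 65 cb 36 36.  K' ⊕ opad = 7e 0f a1 5c 5c.
Inner input = (K'⊕ipad) ∥ m = 14 65 cb 36 36 ∥ 62 39 64 73.
Inner hash: sum = 20+101+203+54+54+98+57+100+115 = 802; mod 256 = 34 → 22.
Outer input = (K'⊕opad) ∥ inner = 7e 0f a1 5c 5c ∥ 22.
Outer hash (tag): sum = 126+15+161+92+92+34 = 520; mod 256 = 8 → 08.

08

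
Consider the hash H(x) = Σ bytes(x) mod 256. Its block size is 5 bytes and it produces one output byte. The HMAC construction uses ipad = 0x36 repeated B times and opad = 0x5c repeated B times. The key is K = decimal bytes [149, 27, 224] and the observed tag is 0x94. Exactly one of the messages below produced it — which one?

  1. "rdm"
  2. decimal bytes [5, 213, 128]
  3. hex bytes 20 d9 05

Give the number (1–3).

3

Key decimal bytes [149, 27, 224] = 95 1b e0 is 3 bytes ≤ B = 5; zero-pad to 5 bytes: K' = 95 1b e0 00 00.
K' ⊕ ipad = a3 2d d6 36 36; K' ⊕ opad = c9 47 bc 5c 5c.
m1: inner = H(a3 2d d6 36 36 72 64 6d) = 55; tag = H(c9 47 bc 5c 5c 55) = d9
m2: inner = H(a3 2d d6 36 36 05 d5 80) = 6c; tag = H(c9 47 bc 5c 5c 6c) = f0
m3: inner = H(a3 2d d6 36 36 20 d9 05) = 10; tag = H(c9 47 bc 5c 5c 10) = 94 ← matches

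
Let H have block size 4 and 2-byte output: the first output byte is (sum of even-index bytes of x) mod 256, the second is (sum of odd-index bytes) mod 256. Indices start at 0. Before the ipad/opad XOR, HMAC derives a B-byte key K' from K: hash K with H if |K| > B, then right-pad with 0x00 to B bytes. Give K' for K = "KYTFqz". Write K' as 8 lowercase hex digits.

|K| = 6 > B = 4, so first hash the key.
H(K): even-index sum = 272 mod 256 = 16; odd-index sum = 281 mod 256 = 25 → 10 19.
Zero-pad H(K) = 10 19 to 4 bytes: K' = 10 19 00 00.

10190000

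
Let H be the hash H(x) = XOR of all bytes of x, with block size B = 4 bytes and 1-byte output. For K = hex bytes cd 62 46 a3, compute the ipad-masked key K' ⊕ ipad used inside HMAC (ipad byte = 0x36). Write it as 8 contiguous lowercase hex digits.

fb547095

Key hex bytes cd 62 46 a3 is exactly B = 4 bytes: K' = cd 62 46 a3.
XOR each byte with 0x36: cd⊕36=fb, 62⊕36=54, 46⊕36=70, a3⊕36=95.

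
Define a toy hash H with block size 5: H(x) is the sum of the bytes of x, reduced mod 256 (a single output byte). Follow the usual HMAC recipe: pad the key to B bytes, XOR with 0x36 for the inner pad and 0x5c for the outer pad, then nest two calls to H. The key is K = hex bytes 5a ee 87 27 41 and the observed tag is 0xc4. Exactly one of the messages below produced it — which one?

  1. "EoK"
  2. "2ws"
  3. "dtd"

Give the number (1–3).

2

Key hex bytes 5a ee 87 27 41 is exactly B = 5 bytes: K' = 5a ee 87 27 41.
K' ⊕ ipad = 6c d8 b1 11 77; K' ⊕ opad = 06 b2 db 7b 1d.
m1: inner = H(6c d8 b1 11 77 45 6f 4b) = 7c; tag = H(06 b2 db 7b 1d 7c) = a7
m2: inner = H(6c d8 b1 11 77 32 77 73) = 99; tag = H(06 b2 db 7b 1d 99) = c4 ← matches
m3: inner = H(6c d8 b1 11 77 64 74 64) = b9; tag = H(06 b2 db 7b 1d b9) = e4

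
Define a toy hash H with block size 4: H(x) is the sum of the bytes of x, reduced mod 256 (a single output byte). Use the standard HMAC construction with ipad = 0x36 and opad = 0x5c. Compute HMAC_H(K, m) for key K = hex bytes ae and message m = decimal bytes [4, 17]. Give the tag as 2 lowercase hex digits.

55

Key hex bytes ae is 1 byte ≤ B = 4; zero-pad to 4 bytes: K' = ae 00 00 00.
K' ⊕ ipad = 98 36 36 36.  K' ⊕ opad = f2 5c 5c 5c.
Inner input = (K'⊕ipad) ∥ m = 98 36 36 36 ∥ 04 11.
Inner hash: sum = 152+54+54+54+4+17 = 335; mod 256 = 79 → 4f.
Outer input = (K'⊕opad) ∥ inner = f2 5c 5c 5c ∥ 4f.
Outer hash (tag): sum = 242+92+92+92+79 = 597; mod 256 = 85 → 55.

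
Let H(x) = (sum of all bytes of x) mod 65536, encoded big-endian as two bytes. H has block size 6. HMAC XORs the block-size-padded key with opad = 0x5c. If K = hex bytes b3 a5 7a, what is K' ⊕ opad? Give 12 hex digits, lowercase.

Key hex bytes b3 a5 7a is 3 bytes ≤ B = 6; zero-pad to 6 bytes: K' = b3 a5 7a 00 00 00.
XOR each byte with 0x5c: b3⊕5c=ef, a5⊕5c=f9, 7a⊕5c=26, 00⊕5c=5c, 00⊕5c=5c, 00⊕5c=5c.

eff9265c5c5c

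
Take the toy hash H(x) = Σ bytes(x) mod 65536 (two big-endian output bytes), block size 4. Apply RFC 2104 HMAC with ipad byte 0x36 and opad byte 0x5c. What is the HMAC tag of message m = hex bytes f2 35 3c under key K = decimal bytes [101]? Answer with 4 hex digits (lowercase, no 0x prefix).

Key decimal bytes [101] = 65 is 1 byte ≤ B = 4; zero-pad to 4 bytes: K' = 65 00 00 00.
K' ⊕ ipad = 53 36 36 36.  K' ⊕ opad = 39 5c 5c 5c.
Inner input = (K'⊕ipad) ∥ m = 53 36 36 36 ∥ f2 35 3c.
Inner hash: sum = 83+54+54+54+242+53+60 = 600 → 02 58.
Outer input = (K'⊕opad) ∥ inner = 39 5c 5c 5c ∥ 02 58.
Outer hash (tag): sum = 57+92+92+92+2+88 = 423 → 01 a7.

01a7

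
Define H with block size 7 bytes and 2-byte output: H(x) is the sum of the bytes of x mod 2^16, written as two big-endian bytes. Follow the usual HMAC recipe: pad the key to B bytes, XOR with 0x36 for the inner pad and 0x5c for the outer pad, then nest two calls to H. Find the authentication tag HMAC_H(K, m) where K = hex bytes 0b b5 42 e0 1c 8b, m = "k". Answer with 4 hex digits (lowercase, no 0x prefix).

0422

Key hex bytes 0b b5 42 e0 1c 8b is 6 bytes ≤ B = 7; zero-pad to 7 bytes: K' = 0b b5 42 e0 1c 8b 00.
K' ⊕ ipad = 3d 83 74 d6 2a bd 36.  K' ⊕ opad = 57 e9 1e bc 40 d7 5c.
Inner input = (K'⊕ipad) ∥ m = 3d 83 74 d6 2a bd 36 ∥ 6b.
Inner hash: sum = 61+131+116+214+42+189+54+107 = 914 → 03 92.
Outer input = (K'⊕opad) ∥ inner = 57 e9 1e bc 40 d7 5c ∥ 03 92.
Outer hash (tag): sum = 87+233+30+188+64+215+92+3+146 = 1058 → 04 22.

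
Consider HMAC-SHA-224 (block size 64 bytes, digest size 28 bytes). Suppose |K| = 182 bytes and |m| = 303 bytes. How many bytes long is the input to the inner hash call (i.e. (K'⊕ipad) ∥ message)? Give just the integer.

367

Key is 182 > 64 bytes, so it is hashed to 28 bytes then zero-padded to 64: |K'| = 64.
Inner input = (K'⊕ipad) ∥ m → 64 + 303 = 367 bytes.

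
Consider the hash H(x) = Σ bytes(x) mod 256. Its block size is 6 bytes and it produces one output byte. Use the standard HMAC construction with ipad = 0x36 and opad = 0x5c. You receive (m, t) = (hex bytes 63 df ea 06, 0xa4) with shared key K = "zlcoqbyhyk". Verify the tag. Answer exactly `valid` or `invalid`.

invalid

Key "zlcoqbyhyk" = 7a 6c 63 6f 71 62 79 68 79 6b is 10 bytes > B = 6, so hash it first: H(key) = 50, then zero-pad to 6 bytes: K' = 50 00 00 00 00 00.
K' ⊕ ipad = 66 36 36 36 36 36; K' ⊕ opad = 0c 5c 5c 5c 5c 5c.
Inner hash: sum = 102+54+54+54+54+54+99+223+234+6 = 934; mod 256 = 166 → a6.
Outer hash (recomputed tag): sum = 12+92+92+92+92+92+166 = 638; mod 256 = 126 → 7e.
Recomputed tag = 7e; claimed = a4 → mismatch.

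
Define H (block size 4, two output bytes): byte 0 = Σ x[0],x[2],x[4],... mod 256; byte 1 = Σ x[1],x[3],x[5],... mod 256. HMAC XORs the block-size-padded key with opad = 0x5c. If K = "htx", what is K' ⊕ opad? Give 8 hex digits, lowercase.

3428245c

Key "htx" = 68 74 78 is 3 bytes ≤ B = 4; zero-pad to 4 bytes: K' = 68 74 78 00.
XOR each byte with 0x5c: 68⊕5c=34, 74⊕5c=28, 78⊕5c=24, 00⊕5c=5c.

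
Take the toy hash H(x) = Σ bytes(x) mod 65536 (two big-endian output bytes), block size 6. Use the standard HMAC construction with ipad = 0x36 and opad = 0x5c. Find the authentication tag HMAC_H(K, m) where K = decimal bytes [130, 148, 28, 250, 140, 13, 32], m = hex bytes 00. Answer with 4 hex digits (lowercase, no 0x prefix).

Key decimal bytes [130, 148, 28, 250, 140, 13, 32] = 82 94 1c fa 8c 0d 20 is 7 bytes > B = 6, so hash it first: H(key) = 02 e5, then zero-pad to 6 bytes: K' = 02 e5 00 00 00 00.
K' ⊕ ipad = 34 d3 36 36 36 36.  K' ⊕ opad = 5e b9 5c 5c 5c 5c.
Inner input = (K'⊕ipad) ∥ m = 34 d3 36 36 36 36 ∥ 00.
Inner hash: sum = 52+211+54+54+54+54+0 = 479 → 01 df.
Outer input = (K'⊕opad) ∥ inner = 5e b9 5c 5c 5c 5c ∥ 01 df.
Outer hash (tag): sum = 94+185+92+92+92+92+1+223 = 871 → 03 67.

0367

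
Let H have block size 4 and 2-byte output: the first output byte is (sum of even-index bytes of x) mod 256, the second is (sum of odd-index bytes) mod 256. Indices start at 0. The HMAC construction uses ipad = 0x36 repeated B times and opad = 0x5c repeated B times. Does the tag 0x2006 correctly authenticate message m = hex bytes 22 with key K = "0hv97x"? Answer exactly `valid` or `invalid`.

Key "0hv97x" = 30 68 76 39 37 78 is 6 bytes > B = 4, so hash it first: H(key) = dd 19, then zero-pad to 4 bytes: K' = dd 19 00 00.
K' ⊕ ipad = eb 2f 36 36; K' ⊕ opad = 81 45 5c 5c.
Inner hash: even-index sum = 323 mod 256 = 67; odd-index sum = 101 mod 256 = 101 → 43 65.
Outer hash (recomputed tag): even-index sum = 288 mod 256 = 32; odd-index sum = 262 mod 256 = 6 → 20 06.
Recomputed tag = 2006; claimed = 2006 → match.

valid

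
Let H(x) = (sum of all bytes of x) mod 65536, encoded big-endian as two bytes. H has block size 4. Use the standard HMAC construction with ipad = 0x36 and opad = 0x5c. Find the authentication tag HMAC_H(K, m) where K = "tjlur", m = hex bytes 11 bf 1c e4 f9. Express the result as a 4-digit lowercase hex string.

01f6

Key "tjlur" = 74 6a 6c 75 72 is 5 bytes > B = 4, so hash it first: H(key) = 02 31, then zero-pad to 4 bytes: K' = 02 31 00 00.
K' ⊕ ipad = 34 07 36 36.  K' ⊕ opad = 5e 6d 5c 5c.
Inner input = (K'⊕ipad) ∥ m = 34 07 36 36 ∥ 11 bf 1c e4 f9.
Inner hash: sum = 52+7+54+54+17+191+28+228+249 = 880 → 03 70.
Outer input = (K'⊕opad) ∥ inner = 5e 6d 5c 5c ∥ 03 70.
Outer hash (tag): sum = 94+109+92+92+3+112 = 502 → 01 f6.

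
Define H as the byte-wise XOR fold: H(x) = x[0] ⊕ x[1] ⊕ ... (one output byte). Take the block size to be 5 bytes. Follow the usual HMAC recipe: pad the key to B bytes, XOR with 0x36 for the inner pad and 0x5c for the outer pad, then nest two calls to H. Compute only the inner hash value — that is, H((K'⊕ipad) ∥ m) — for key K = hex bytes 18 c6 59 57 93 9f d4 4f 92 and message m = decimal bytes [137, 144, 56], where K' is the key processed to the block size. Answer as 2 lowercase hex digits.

Key hex bytes 18 c6 59 57 93 9f d4 4f 92 is 9 bytes > B = 5, so hash it first: H(key) = d5, then zero-pad to 5 bytes: K' = d5 00 00 00 00.
K' ⊕ ipad = e3 36 36 36 36.
Inner input = e3 36 36 36 36 ∥ 89 90 38.
Inner hash: XOR e3⊕36⊕36⊕36⊕36⊕89⊕90⊕38 = c2.

c2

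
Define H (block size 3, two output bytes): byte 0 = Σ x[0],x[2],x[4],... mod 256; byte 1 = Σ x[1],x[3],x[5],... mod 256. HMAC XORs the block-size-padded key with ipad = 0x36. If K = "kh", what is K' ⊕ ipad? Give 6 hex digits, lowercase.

5d5e36

Key "kh" = 6b 68 is 2 bytes ≤ B = 3; zero-pad to 3 bytes: K' = 6b 68 00.
XOR each byte with 0x36: 6b⊕36=5d, 68⊕36=5e, 00⊕36=36.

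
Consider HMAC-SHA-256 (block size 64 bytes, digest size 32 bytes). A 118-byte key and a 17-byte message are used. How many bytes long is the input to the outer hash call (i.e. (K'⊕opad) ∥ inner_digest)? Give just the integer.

96

Key is 118 > 64 bytes, so it is hashed to 32 bytes then zero-padded to 64: |K'| = 64.
Outer input = (K'⊕opad) ∥ H(inner) → 64 + 32 = 96 bytes.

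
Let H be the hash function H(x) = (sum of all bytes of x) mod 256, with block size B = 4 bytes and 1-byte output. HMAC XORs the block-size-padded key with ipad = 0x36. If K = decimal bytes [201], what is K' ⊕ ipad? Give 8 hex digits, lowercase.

Key decimal bytes [201] = c9 is 1 byte ≤ B = 4; zero-pad to 4 bytes: K' = c9 00 00 00.
XOR each byte with 0x36: c9⊕36=ff, 00⊕36=36, 00⊕36=36, 00⊕36=36.

ff363636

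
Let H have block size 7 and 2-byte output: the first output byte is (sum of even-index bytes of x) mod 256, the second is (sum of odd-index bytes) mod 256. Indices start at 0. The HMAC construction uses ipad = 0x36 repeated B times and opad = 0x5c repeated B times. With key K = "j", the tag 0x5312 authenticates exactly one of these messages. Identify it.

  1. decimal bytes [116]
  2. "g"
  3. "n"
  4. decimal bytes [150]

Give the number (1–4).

2

Key "j" = 6a is 1 byte ≤ B = 7; zero-pad to 7 bytes: K' = 6a 00 00 00 00 00 00.
K' ⊕ ipad = 5c 36 36 36 36 36 36; K' ⊕ opad = 36 5c 5c 5c 5c 5c 5c.
m1: inner = H(5c 36 36 36 36 36 36 74) = fe 16; tag = H(36 5c 5c 5c 5c 5c 5c fe 16) = 6012
m2: inner = H(5c 36 36 36 36 36 36 67) = fe 09; tag = H(36 5c 5c 5c 5c 5c 5c fe 09) = 5312 ← matches
m3: inner = H(5c 36 36 36 36 36 36 6e) = fe 10; tag = H(36 5c 5c 5c 5c 5c 5c fe 10) = 5a12
m4: inner = H(5c 36 36 36 36 36 36 96) = fe 38; tag = H(36 5c 5c 5c 5c 5c 5c fe 38) = 8212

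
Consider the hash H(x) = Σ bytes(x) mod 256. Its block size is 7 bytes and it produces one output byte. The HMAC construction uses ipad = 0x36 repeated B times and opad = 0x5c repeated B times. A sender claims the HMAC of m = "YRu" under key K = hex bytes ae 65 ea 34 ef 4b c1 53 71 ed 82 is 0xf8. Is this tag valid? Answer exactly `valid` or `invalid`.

Key hex bytes ae 65 ea 34 ef 4b c1 53 71 ed 82 is 11 bytes > B = 7, so hash it first: H(key) = 5f, then zero-pad to 7 bytes: K' = 5f 00 00 00 00 00 00.
K' ⊕ ipad = 69 36 36 36 36 36 36; K' ⊕ opad = 03 5c 5c 5c 5c 5c 5c.
Inner hash: sum = 105+54+54+54+54+54+54+89+82+117 = 717; mod 256 = 205 → cd.
Outer hash (recomputed tag): sum = 3+92+92+92+92+92+92+205 = 760; mod 256 = 248 → f8.
Recomputed tag = f8; claimed = f8 → match.

valid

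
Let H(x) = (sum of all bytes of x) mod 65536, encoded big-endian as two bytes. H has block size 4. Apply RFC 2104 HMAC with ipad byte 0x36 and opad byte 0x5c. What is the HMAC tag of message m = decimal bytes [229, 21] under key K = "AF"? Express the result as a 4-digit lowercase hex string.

Key "AF" = 41 46 is 2 bytes ≤ B = 4; zero-pad to 4 bytes: K' = 41 46 00 00.
K' ⊕ ipad = 77 70 36 36.  K' ⊕ opad = 1d 1a 5c 5c.
Inner input = (K'⊕ipad) ∥ m = 77 70 36 36 ∥ e5 15.
Inner hash: sum = 119+112+54+54+229+21 = 589 → 02 4d.
Outer input = (K'⊕opad) ∥ inner = 1d 1a 5c 5c ∥ 02 4d.
Outer hash (tag): sum = 29+26+92+92+2+77 = 318 → 01 3e.

013e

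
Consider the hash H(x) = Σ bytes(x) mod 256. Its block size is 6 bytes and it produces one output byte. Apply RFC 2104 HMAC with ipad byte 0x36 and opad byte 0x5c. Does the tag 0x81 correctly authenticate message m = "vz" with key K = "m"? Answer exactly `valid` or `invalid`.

invalid

Key "m" = 6d is 1 byte ≤ B = 6; zero-pad to 6 bytes: K' = 6d 00 00 00 00 00.
K' ⊕ ipad = 5b 36 36 36 36 36; K' ⊕ opad = 31 5c 5c 5c 5c 5c.
Inner hash: sum = 91+54+54+54+54+54+118+122 = 601; mod 256 = 89 → 59.
Outer hash (recomputed tag): sum = 49+92+92+92+92+92+89 = 598; mod 256 = 86 → 56.
Recomputed tag = 56; claimed = 81 → mismatch.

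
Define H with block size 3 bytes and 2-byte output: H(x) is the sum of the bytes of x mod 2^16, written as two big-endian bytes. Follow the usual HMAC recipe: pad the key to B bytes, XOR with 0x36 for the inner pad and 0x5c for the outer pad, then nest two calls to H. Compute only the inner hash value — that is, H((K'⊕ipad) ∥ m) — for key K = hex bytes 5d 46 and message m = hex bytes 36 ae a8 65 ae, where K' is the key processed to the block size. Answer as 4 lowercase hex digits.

Key hex bytes 5d 46 is 2 bytes ≤ B = 3; zero-pad to 3 bytes: K' = 5d 46 00.
K' ⊕ ipad = 6b 70 36.
Inner input = 6b 70 36 ∥ 36 ae a8 65 ae.
Inner hash: sum = 107+112+54+54+174+168+101+174 = 944 → 03 b0.

03b0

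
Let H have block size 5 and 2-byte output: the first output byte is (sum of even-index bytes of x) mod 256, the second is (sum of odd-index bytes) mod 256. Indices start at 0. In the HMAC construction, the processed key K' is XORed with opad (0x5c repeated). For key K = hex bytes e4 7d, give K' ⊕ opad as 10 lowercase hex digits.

Key hex bytes e4 7d is 2 bytes ≤ B = 5; zero-pad to 5 bytes: K' = e4 7d 00 00 00.
XOR each byte with 0x5c: e4⊕5c=b8, 7d⊕5c=21, 00⊕5c=5c, 00⊕5c=5c, 00⊕5c=5c.

b8215c5c5c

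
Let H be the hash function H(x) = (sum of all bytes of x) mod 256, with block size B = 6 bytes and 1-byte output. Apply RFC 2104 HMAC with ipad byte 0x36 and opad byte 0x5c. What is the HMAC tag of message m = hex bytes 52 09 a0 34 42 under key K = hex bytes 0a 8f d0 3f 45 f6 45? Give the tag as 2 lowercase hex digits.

Key hex bytes 0a 8f d0 3f 45 f6 45 is 7 bytes > B = 6, so hash it first: H(key) = 28, then zero-pad to 6 bytes: K' = 28 00 00 00 00 00.
K' ⊕ ipad = 1e 36 36 36 36 36.  K' ⊕ opad = 74 5c 5c 5c 5c 5c.
Inner input = (K'⊕ipad) ∥ m = 1e 36 36 36 36 36 ∥ 52 09 a0 34 42.
Inner hash: sum = 30+54+54+54+54+54+82+9+160+52+66 = 669; mod 256 = 157 → 9d.
Outer input = (K'⊕opad) ∥ inner = 74 5c 5c 5c 5c 5c ∥ 9d.
Outer hash (tag): sum = 116+92+92+92+92+92+157 = 733; mod 256 = 221 → dd.

dd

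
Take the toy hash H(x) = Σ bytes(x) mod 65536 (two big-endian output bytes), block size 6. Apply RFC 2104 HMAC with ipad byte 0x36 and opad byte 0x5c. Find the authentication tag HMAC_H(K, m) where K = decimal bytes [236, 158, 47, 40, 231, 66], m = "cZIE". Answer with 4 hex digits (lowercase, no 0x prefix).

037f

Key decimal bytes [236, 158, 47, 40, 231, 66] = ec 9e 2f 28 e7 42 is exactly B = 6 bytes: K' = ec 9e 2f 28 e7 42.
K' ⊕ ipad = da a8 19 1e d1 74.  K' ⊕ opad = b0 c2 73 74 bb 1e.
Inner input = (K'⊕ipad) ∥ m = da a8 19 1e d1 74 ∥ 63 5a 49 45.
Inner hash: sum = 218+168+25+30+209+116+99+90+73+69 = 1097 → 04 49.
Outer input = (K'⊕opad) ∥ inner = b0 c2 73 74 bb 1e ∥ 04 49.
Outer hash (tag): sum = 176+194+115+116+187+30+4+73 = 895 → 03 7f.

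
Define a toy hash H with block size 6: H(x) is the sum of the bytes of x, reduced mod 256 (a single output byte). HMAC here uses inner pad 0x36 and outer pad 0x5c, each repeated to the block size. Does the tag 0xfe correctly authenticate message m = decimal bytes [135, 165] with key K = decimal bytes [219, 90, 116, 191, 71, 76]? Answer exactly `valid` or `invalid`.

Key decimal bytes [219, 90, 116, 191, 71, 76] = db 5a 74 bf 47 4c is exactly B = 6 bytes: K' = db 5a 74 bf 47 4c.
K' ⊕ ipad = ed 6c 42 89 71 7a; K' ⊕ opad = 87 06 28 e3 1b 10.
Inner hash: sum = 237+108+66+137+113+122+135+165 = 1083; mod 256 = 59 → 3b.
Outer hash (recomputed tag): sum = 135+6+40+227+27+16+59 = 510; mod 256 = 254 → fe.
Recomputed tag = fe; claimed = fe → match.

valid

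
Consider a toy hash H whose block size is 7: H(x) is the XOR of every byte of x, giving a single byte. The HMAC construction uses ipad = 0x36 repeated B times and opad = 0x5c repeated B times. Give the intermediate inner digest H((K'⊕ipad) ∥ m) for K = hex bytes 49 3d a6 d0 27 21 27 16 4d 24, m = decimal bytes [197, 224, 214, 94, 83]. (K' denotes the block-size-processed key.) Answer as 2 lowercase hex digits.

94

Key hex bytes 49 3d a6 d0 27 21 27 16 4d 24 is 10 bytes > B = 7, so hash it first: H(key) = 5c, then zero-pad to 7 bytes: K' = 5c 00 00 00 00 00 00.
K' ⊕ ipad = 6a 36 36 36 36 36 36.
Inner input = 6a 36 36 36 36 36 36 ∥ c5 e0 d6 5e 53.
Inner hash: XOR 6a⊕36⊕36⊕36⊕36⊕36⊕36⊕c5⊕e0⊕d6⊕5e⊕53 = 94.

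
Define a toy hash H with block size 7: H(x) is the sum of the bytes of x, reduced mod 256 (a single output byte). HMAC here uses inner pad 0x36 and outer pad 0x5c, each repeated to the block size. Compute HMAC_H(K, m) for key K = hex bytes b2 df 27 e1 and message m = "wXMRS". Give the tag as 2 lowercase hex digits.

Key hex bytes b2 df 27 e1 is 4 bytes ≤ B = 7; zero-pad to 7 bytes: K' = b2 df 27 e1 00 00 00.
K' ⊕ ipad = 84 e9 11 d7 36 36 36.  K' ⊕ opad = ee 83 7b bd 5c 5c 5c.
Inner input = (K'⊕ipad) ∥ m = 84 e9 11 d7 36 36 36 ∥ 77 58 4d 52 53.
Inner hash: sum = 132+233+17+215+54+54+54+119+88+77+82+83 = 1208; mod 256 = 184 → b8.
Outer input = (K'⊕opad) ∥ inner = ee 83 7b bd 5c 5c 5c ∥ b8.
Outer hash (tag): sum = 238+131+123+189+92+92+92+184 = 1141; mod 256 = 117 → 75.

75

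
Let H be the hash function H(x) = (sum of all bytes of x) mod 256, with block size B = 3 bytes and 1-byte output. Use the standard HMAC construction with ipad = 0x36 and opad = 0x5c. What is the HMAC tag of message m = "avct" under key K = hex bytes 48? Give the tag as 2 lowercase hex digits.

Key hex bytes 48 is 1 byte ≤ B = 3; zero-pad to 3 bytes: K' = 48 00 00.
K' ⊕ ipad = 7e 36 36.  K' ⊕ opad = 14 5c 5c.
Inner input = (K'⊕ipad) ∥ m = 7e 36 36 ∥ 61 76 63 74.
Inner hash: sum = 126+54+54+97+118+99+116 = 664; mod 256 = 152 → 98.
Outer input = (K'⊕opad) ∥ inner = 14 5c 5c ∥ 98.
Outer hash (tag): sum = 20+92+92+152 = 356; mod 256 = 100 → 64.

64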